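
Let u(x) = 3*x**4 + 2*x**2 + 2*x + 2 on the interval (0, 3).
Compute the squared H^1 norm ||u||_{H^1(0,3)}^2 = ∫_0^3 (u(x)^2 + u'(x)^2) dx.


||u||_{H^1}^2 = 2689437/35

The H^1 norm (squared) on an interval (0, L) is
  ||u||_{H^1}^2 = ∫_0^L u(x)^2 dx + ∫_0^L u'(x)^2 dx.
Compute u'(x) = 12*x**3 + 4*x + 2.
Then u(x)^2 = 9*x**8 + 12*x**6 + 12*x**5 + 16*x**4 + 8*x**3 + 12*x**2 + 8*x + 4 and u'(x)^2 = 144*x**6 + 96*x**4 + 48*x**3 + 16*x**2 + 16*x + 4.
Integrate each monomial from 0 to 3 using ∫_0^3 c·x^n dx = c·3^(n+1)/(n+1):
  ∫_0^3 u(x)^2 dx = ∫_0^3 (9*x^8 + 12*x^6 + 12*x^5 + 16*x^4 + 8*x^3 + 12*x^2 + 8*x + 4) dx. Term by term:
    ∫_0^3 9*x^8 dx = 19683;  ∫_0^3 12*x^6 dx = 26244/7;  ∫_0^3 12*x^5 dx = 1458;
    ∫_0^3 16*x^4 dx = 3888/5;  ∫_0^3 8*x^3 dx = 162;  ∫_0^3 12*x^2 dx = 108;
    ∫_0^3 8*x dx = 36;  ∫_0^3 4 dx = 12.
  Sum: 19683 + 26244/7 + 1458 + 3888/5 + 162 + 108 + 36 + 12 = 909501/35.
  ∫_0^3 u'(x)^2 dx = ∫_0^3 (144*x^6 + 96*x^4 + 48*x^3 + 16*x^2 + 16*x + 4) dx. Term by term:
    ∫_0^3 144*x^6 dx = 314928/7;  ∫_0^3 96*x^4 dx = 23328/5;  ∫_0^3 48*x^3 dx = 972;
    ∫_0^3 16*x^2 dx = 144;  ∫_0^3 16*x dx = 72;  ∫_0^3 4 dx = 12.
  Sum: 314928/7 + 23328/5 + 972 + 144 + 72 + 12 = 1779936/35.
Adding: ||u||_{H^1}^2 = 909501/35 + 1779936/35 = 2689437/35.


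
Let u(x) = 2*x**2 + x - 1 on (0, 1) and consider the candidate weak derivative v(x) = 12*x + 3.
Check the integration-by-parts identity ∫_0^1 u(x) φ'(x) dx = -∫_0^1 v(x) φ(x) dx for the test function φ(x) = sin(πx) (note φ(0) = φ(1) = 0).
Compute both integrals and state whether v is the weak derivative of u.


LHS = -6/π, RHS = -18/π. No, v is not the weak derivative of u.

u(x) = 2*x**2 + x - 1, classical derivative u'(x) = 4*x + 1.
φ(x) = sin(πx), so φ'(x) = π*cos(π*x).
Note φ(0) = φ(1) = 0, so the boundary term u·φ vanishes.
LHS = ∫_0^1 u(x) φ'(x) dx = ∫_0^1 (2*π*x^2*cos(π*x) + π*x*cos(π*x) - π*cos(π*x)) dx. Term by term:
  ∫_0^1 -π*cos(π*x) dx = 0;  ∫_0^1 π*x*cos(π*x) dx = -2/π;  ∫_0^1 2*π*x^2*cos(π*x) dx = -4/π.
Sum: 0 − 2/π − 4/π = -6/π.
So LHS = -6/π.
∫_0^1 v(x) φ(x) dx = ∫_0^1 (12*x*sin(π*x) + 3*sin(π*x)) dx. Term by term:
  ∫_0^1 3*sin(π*x) dx = 6/π;  ∫_0^1 12*x*sin(π*x) dx = 12/π.
Sum: 6/π + 12/π = 18/π.
So RHS = -∫_0^1 v(x) φ(x) dx = -18/π.
LHS − RHS = 12/π ≠ 0, so the identity fails.
(For a valid weak derivative the identity must hold for EVERY test function, in particular this one. The failure shows v is NOT the weak derivative of u.)
Correct weak derivative would be u'(x) = 4*x + 1.


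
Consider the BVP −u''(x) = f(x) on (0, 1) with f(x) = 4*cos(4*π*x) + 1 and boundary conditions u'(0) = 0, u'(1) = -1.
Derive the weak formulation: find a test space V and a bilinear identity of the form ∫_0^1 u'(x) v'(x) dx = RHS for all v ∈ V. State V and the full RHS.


V = H^1(0, 1) (v unrestricted at boundary; u is determined up to an additive constant); weak form: ∫_0^1 u'v' dx = ∫_0^1 (4*cos(4*π*x) + 1) v dx − v(1) for all v ∈ V.

Multiply both sides by a test function v and integrate from 0 to 1:
  ∫_0^1 −u''(x) v(x) dx = ∫_0^1 f(x) v(x) dx.
Integrate the LHS by parts once:
  ∫_0^1 −u'' v dx = −[u'(x) v(x)]_0^1 + ∫_0^1 u'(x) v'(x) dx.
Thus ∫_0^1 u'(x) v'(x) dx = ∫_0^1 f(x) v(x) dx + [u'(x) v(x)]_0^1.
Choose V so that boundary terms are either known or forced to vanish.
u has inhomogeneous Neumann u'(0) = 0, u'(1) = -1. [u' v]_0^1 = (-1)·v(1) − (0)·v(0) = − v(1). Take V = H^1(0, 1); boundary term becomes part of RHS.
Weak formulation: find u (satisfying any essential BC) such that ∫_0^1 u'(x) v'(x) dx = ∫_0^1 f v dx − v(1) for all v ∈ V (Neumann data are natural BCs: they enter the RHS as boundary terms).
Substituting f(x) = 4*cos(4*π*x) + 1, the right-hand side is ∫_0^1 (4*cos(4*π*x) + 1) v dx − v(1).
Compatibility check (pure Neumann): taking v ≡ 1 ∈ V gives 0 = ∫_0^1 f dx + (-1) − (0), i.e. ∫_0^1 f dx must equal u'(0) − u'(1) = 1. Indeed ∫_0^1 (4*cos(4*π*x) + 1) dx = 1, so the data are compatible. The solution is then unique only up to an additive constant (fix it e.g. by requiring ∫_0^1 u dx = 0).


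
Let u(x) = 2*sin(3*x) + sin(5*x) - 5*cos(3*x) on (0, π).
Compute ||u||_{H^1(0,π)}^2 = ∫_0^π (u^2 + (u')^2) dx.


||u||_{H^1(0,π)}^2 = 158*π

u'(x) = 15*sin(3*x) + 6*cos(3*x) + 5*cos(5*x).
Expand u² and (u')² and integrate term by term on (0, π), using: for integers n ≥ 1, ∫_0^π sin²(nx) dx = ∫_0^π cos²(nx) dx = π/2; for n ≠ n', ∫_0^π sin(nx)sin(n'x) dx = ∫_0^π cos(nx)cos(n'x) dx = 0; and by product-to-sum, ∫_0^π sin(nx)cos(n'x) dx = ½∫_0^π [sin((n+n')x) + sin((n−n')x)] dx, which is 0 when n+n' is even and 2n/(n²−n'²) when n+n' is odd (it need not vanish on (0, π)).
  u² squared terms: (-5)²·∫cos(3x)² dx = 25·π/2 = 25*π/2;  (2)²·∫sin(3x)² dx = 4·π/2 = 2*π;  (1)²·∫sin(5x)² dx = 1·π/2 = π/2.
  u² cross terms: 2·(-5)·(2)·∫cos(3x)·sin(3x) dx = -20·(0) = 0;  2·(-5)·(1)·∫cos(3x)·sin(5x) dx = -10·(0) = 0;  2·(2)·(1)·∫sin(3x)·sin(5x) dx = 4·(0) = 0.
  So ∫_0^π u² dx = 25*π/2 + 2*π + π/2 + 0 + 0 + 0 = 15*π.
  (u')² squared terms: (5)²·∫cos(5x)² dx = 25·π/2 = 25*π/2;  (6)²·∫cos(3x)² dx = 36·π/2 = 18*π;  (15)²·∫sin(3x)² dx = 225·π/2 = 225*π/2.
  (u')² cross terms: 2·(5)·(6)·∫cos(5x)·cos(3x) dx = 60·(0) = 0;  2·(5)·(15)·∫cos(5x)·sin(3x) dx = 150·(0) = 0;  2·(6)·(15)·∫cos(3x)·sin(3x) dx = 180·(0) = 0.
  So ∫_0^π (u')² dx = 25*π/2 + 18*π + 225*π/2 + 0 + 0 + 0 = 143*π.
||u||_{H^1}^2 = (15*π) + (143*π) = 158*π.


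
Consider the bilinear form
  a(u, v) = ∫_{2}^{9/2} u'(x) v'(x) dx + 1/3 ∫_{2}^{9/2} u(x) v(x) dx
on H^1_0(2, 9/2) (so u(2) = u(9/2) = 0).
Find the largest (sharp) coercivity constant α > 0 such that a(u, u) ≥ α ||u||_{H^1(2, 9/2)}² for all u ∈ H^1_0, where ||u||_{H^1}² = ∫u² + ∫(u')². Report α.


α = (25 + 12*π^2)/(3*(25 + 4*π^2))

Coercivity of a(·,·) on H^1_0(2, 9/2) means a(u, u) ≥ α ||u||_{H^1}² for every u ∈ H^1_0.
The interval has length L = 5/2, and Poincaré/coercivity depend only on L. Here a(u, u) = ∫(u')² + (1/3)·∫u².
Here 0 < c = 1/3 < 1. The condition a(u,u) ≥ α||u||_{H^1}² reads (1−α)∫(u')² ≥ (α−c)∫u². Any admissible α is ≤ 1 (rapidly oscillating u have ∫u²/∫(u')² → 0), and α = 1 would force 0 ≥ (1−c)∫u², impossible since c < 1; so 1−α > 0. By the sharp Poincaré inequality on H^1_0 of an interval of length L, ∫(u')² ≥ (π/L)²∫u² with equality for the first sine mode sin(π(x−x₀)/L) (x₀ the left endpoint), so the inequality holds for all u iff (1−α)(π/L)² ≥ α − c, i.e. α ≤ ((π/L)² + c)/((π/L)² + 1) = (1 + c(L/π)²)/(1 + (L/π)²). With (π/L)² = 4*π^2/25 and c = 1/3, the largest admissible constant is α = ((π/L)² + c)/((π/L)² + 1).
Simplifying, α = (25 + 12*π^2)/(3*(25 + 4*π^2)).


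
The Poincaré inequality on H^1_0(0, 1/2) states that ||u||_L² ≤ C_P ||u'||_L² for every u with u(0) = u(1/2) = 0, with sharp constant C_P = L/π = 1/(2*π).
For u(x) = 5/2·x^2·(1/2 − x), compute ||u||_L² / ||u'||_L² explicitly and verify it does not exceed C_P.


||u||_L² / ||u'||_L² = sqrt(14)/28 < C_P = 1/(2*π).

u(x) = 5/2·x^2·(1/2 − x), so u'(x) = 5*x*(1 - 3*x)/2.
u(x) = 5/2·x^2·(1/2 − x) vanishes at x = 0 and x = 1/2, so u ∈ H^1_0(0, 1/2). Differentiate via the product rule and integrate the resulting polynomials term by term.
  ∫_0^1/2 u² dx = ∫_0^1/2 (25*x^6/4 - 25*x^5/4 + 25*x^4/16) dx. Term by term:
    ∫_0^1/2 25*x^6/4 dx = 25/3584;  ∫_0^1/2 -25*x^5/4 dx = -25/1536;  ∫_0^1/2 25*x^4/16 dx = 5/512.
  Sum: 25/3584 − 25/1536 + 5/512 = 5/10752.
  ∫_0^1/2 (u')² dx = ∫_0^1/2 (225*x^4/4 - 75*x^3/2 + 25*x^2/4) dx. Term by term:
    ∫_0^1/2 225*x^4/4 dx = 45/128;  ∫_0^1/2 -75*x^3/2 dx = -75/128;  ∫_0^1/2 25*x^2/4 dx = 25/96.
  Sum: 45/128 − 75/128 + 25/96 = 5/192.
∫_0^1/2 u² dx = 5/10752, so ||u||_L² = sqrt(210)/672.
∫_0^1/2 (u')² dx = 5/192, so ||u'||_L² = sqrt(15)/24.
Ratio ||u||_L² / ||u'||_L² = sqrt(14)/28.
Sharp Poincaré constant on H^1_0(0, 1/2) is C_P = L/π = 1/(2*π), achieved by sin(2*π·x).
A polynomial bump cannot attain the sharp Poincaré constant (only the first sine eigenfunction does), so the ratio is strictly less than C_P, consistent with ||u||_L² ≤ C_P ||u'||_L².


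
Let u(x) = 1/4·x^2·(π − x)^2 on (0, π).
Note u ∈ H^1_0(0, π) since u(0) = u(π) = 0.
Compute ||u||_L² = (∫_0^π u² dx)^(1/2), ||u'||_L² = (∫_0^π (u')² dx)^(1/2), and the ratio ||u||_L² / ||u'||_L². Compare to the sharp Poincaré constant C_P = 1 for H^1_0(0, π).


||u||_L² / ||u'||_L² = sqrt(3)*π/6 < C_P = 1.

u(x) = 1/4·x^2·(π − x)^2, so u'(x) = x*(x - π)*(2*x - π)/2.
u(x) = 1/4·x^2·(π − x)^2 vanishes at x = 0 and x = π, so u ∈ H^1_0(0, π). Differentiate via the product rule and integrate the resulting polynomials term by term.
  ∫_0^π u² dx = ∫_0^π (x^8/16 - π*x^7/4 + 3*π^2*x^6/8 - π^3*x^5/4 + π^4*x^4/16) dx. Term by term:
    ∫_0^π x^8/16 dx = π^9/144;  ∫_0^π -π*x^7/4 dx = -π^9/32;  ∫_0^π 3*π^2*x^6/8 dx = 3*π^9/56;
    ∫_0^π -π^3*x^5/4 dx = -π^9/24;  ∫_0^π π^4*x^4/16 dx = π^9/80.
  Sum: π^9/144 − π^9/32 + 3*π^9/56 − π^9/24 + π^9/80 = π^9/10080.
  ∫_0^π (u')² dx = ∫_0^π (x^6 - 3*π*x^5 + 13*π^2*x^4/4 - 3*π^3*x^3/2 + π^4*x^2/4) dx. Term by term:
    ∫_0^π x^6 dx = π^7/7;  ∫_0^π -3*π*x^5 dx = -π^7/2;  ∫_0^π 13*π^2*x^4/4 dx = 13*π^7/20;
    ∫_0^π -3*π^3*x^3/2 dx = -3*π^7/8;  ∫_0^π π^4*x^2/4 dx = π^7/12.
  Sum: π^7/7 − π^7/2 + 13*π^7/20 − 3*π^7/8 + π^7/12 = π^7/840.
∫_0^π u² dx = π^9/10080, so ||u||_L² = sqrt(70)*π^(9/2)/840.
∫_0^π (u')² dx = π^7/840, so ||u'||_L² = sqrt(210)*π^(7/2)/420.
Ratio ||u||_L² / ||u'||_L² = sqrt(3)*π/6.
Sharp Poincaré constant on H^1_0(0, π) is C_P = L/π = 1, achieved by sin(x).
A polynomial bump cannot attain the sharp Poincaré constant (only the first sine eigenfunction does), so the ratio is strictly less than C_P, consistent with ||u||_L² ≤ C_P ||u'||_L².


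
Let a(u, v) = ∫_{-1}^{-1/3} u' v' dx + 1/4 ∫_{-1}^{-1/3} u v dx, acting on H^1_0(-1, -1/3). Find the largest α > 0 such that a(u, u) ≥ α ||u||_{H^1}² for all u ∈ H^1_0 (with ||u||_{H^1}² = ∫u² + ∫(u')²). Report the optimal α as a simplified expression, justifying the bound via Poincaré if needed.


α = (1 + 9*π^2)/(4 + 9*π^2)

Coercivity of a(·,·) on H^1_0(-1, -1/3) means a(u, u) ≥ α ||u||_{H^1}² for every u ∈ H^1_0.
The interval has length L = 2/3, and Poincaré/coercivity depend only on L. Here a(u, u) = ∫(u')² + (1/4)·∫u².
Here 0 < c = 1/4 < 1. The condition a(u,u) ≥ α||u||_{H^1}² reads (1−α)∫(u')² ≥ (α−c)∫u². Any admissible α is ≤ 1 (rapidly oscillating u have ∫u²/∫(u')² → 0), and α = 1 would force 0 ≥ (1−c)∫u², impossible since c < 1; so 1−α > 0. By the sharp Poincaré inequality on H^1_0 of an interval of length L, ∫(u')² ≥ (π/L)²∫u² with equality for the first sine mode sin(π(x−x₀)/L) (x₀ the left endpoint), so the inequality holds for all u iff (1−α)(π/L)² ≥ α − c, i.e. α ≤ ((π/L)² + c)/((π/L)² + 1) = (1 + c(L/π)²)/(1 + (L/π)²). With (π/L)² = 9*π^2/4 and c = 1/4, the largest admissible constant is α = ((π/L)² + c)/((π/L)² + 1).
Simplifying, α = (1 + 9*π^2)/(4 + 9*π^2).


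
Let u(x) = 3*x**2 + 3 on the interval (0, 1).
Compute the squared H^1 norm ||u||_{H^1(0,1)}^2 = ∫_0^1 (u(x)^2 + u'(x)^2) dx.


||u||_{H^1}^2 = 144/5

The H^1 norm (squared) on an interval (0, L) is
  ||u||_{H^1}^2 = ∫_0^L u(x)^2 dx + ∫_0^L u'(x)^2 dx.
Compute u'(x) = 6*x.
Then u(x)^2 = 9*x**4 + 18*x**2 + 9 and u'(x)^2 = 36*x**2.
Integrate each monomial from 0 to 1 using ∫_0^1 c·x^n dx = c·1^(n+1)/(n+1):
  ∫_0^1 u(x)^2 dx = ∫_0^1 (9*x^4 + 18*x^2 + 9) dx. Term by term:
    ∫_0^1 9*x^4 dx = 9/5;  ∫_0^1 18*x^2 dx = 6;  ∫_0^1 9 dx = 9.
  Sum: 9/5 + 6 + 9 = 84/5.
  ∫_0^1 u'(x)^2 dx = ∫_0^1 (36*x^2) dx. Term by term:
    ∫_0^1 36*x^2 dx = 12.
Adding: ||u||_{H^1}^2 = 84/5 + 12 = 144/5.


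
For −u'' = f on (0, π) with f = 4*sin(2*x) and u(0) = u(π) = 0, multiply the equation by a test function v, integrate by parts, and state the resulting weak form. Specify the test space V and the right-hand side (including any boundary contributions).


V = H^1_0(0, π) (so v(0) = v(π) = 0); weak form: ∫_0^π u'v' dx = ∫_0^π (4*sin(2*x)) v dx for all v ∈ V.

Multiply both sides by a test function v and integrate from 0 to π:
  ∫_0^π −u''(x) v(x) dx = ∫_0^π f(x) v(x) dx.
Integrate the LHS by parts once:
  ∫_0^π −u'' v dx = −[u'(x) v(x)]_0^π + ∫_0^π u'(x) v'(x) dx.
Thus ∫_0^π u'(x) v'(x) dx = ∫_0^π f(x) v(x) dx + [u'(x) v(x)]_0^π.
Choose V so that boundary terms are either known or forced to vanish.
u is Dirichlet: u(0) = u(π) = 0. Let V = H^1_0(0, π); then v(0) = v(π) = 0, and [u' v]_0^π = 0.
Weak formulation: find u (satisfying any essential BC) such that ∫_0^π u'(x) v'(x) dx = ∫_0^π f v dx for all v ∈ V.
Substituting f(x) = 4*sin(2*x), the right-hand side is ∫_0^π (4*sin(2*x)) v dx.


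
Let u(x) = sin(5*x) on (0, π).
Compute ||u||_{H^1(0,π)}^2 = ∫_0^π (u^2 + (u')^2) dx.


||u||_{H^1(0,π)}^2 = 13*π

u'(x) = 5*cos(5*x).
Expand u² and (u')² and integrate term by term on (0, π), using: for integers n ≥ 1, ∫_0^π sin²(nx) dx = ∫_0^π cos²(nx) dx = π/2; for n ≠ n', ∫_0^π sin(nx)sin(n'x) dx = ∫_0^π cos(nx)cos(n'x) dx = 0; and by product-to-sum, ∫_0^π sin(nx)cos(n'x) dx = ½∫_0^π [sin((n+n')x) + sin((n−n')x)] dx, which is 0 when n+n' is even and 2n/(n²−n'²) when n+n' is odd (it need not vanish on (0, π)).
  u² squared terms: (1)²·∫sin(5x)² dx = 1·π/2 = π/2.
  So ∫_0^π u² dx = π/2.
  (u')² squared terms: (5)²·∫cos(5x)² dx = 25·π/2 = 25*π/2.
  So ∫_0^π (u')² dx = 25*π/2.
||u||_{H^1}^2 = (π/2) + (25*π/2) = 13*π.


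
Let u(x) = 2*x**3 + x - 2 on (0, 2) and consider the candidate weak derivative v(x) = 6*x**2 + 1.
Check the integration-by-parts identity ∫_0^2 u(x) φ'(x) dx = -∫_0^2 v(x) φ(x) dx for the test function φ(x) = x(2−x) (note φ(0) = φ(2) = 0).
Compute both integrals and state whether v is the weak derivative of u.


LHS = -164/15, RHS = -164/15. Yes, v = u' weakly.

u(x) = 2*x**3 + x - 2, classical derivative u'(x) = 6*x**2 + 1.
φ(x) = x(2−x), so φ'(x) = 2 - 2*x.
Note φ(0) = φ(2) = 0, so the boundary term u·φ vanishes.
LHS = ∫_0^2 u(x) φ'(x) dx = ∫_0^2 (-4*x^4 + 4*x^3 - 2*x^2 + 6*x - 4) dx. Term by term:
  ∫_0^2 -4*x^4 dx = -128/5;  ∫_0^2 4*x^3 dx = 16;  ∫_0^2 -2*x^2 dx = -16/3;
  ∫_0^2 6*x dx = 12;  ∫_0^2 -4 dx = -8.
Sum: -128/5 + 16 − 16/3 + 12 − 8 = -164/15.
So LHS = -164/15.
∫_0^2 v(x) φ(x) dx = ∫_0^2 (-6*x^4 + 12*x^3 - x^2 + 2*x) dx. Term by term:
  ∫_0^2 -6*x^4 dx = -192/5;  ∫_0^2 12*x^3 dx = 48;  ∫_0^2 -x^2 dx = -8/3;
  ∫_0^2 2*x dx = 4.
Sum: -192/5 + 48 − 8/3 + 4 = 164/15.
So RHS = -∫_0^2 v(x) φ(x) dx = -164/15.
LHS = RHS, so the identity holds for this test φ.
Moreover u is smooth here and v(x) = u'(x) = 6*x**2 + 1 pointwise, so the identity holds for every test function. Hence v is the weak derivative of u.


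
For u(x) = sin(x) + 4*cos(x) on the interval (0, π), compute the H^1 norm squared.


||u||_{H^1(0,π)}^2 = 17*π

u'(x) = -4*sin(x) + cos(x).
Expand u² and (u')² and integrate term by term on (0, π), using: for integers n ≥ 1, ∫_0^π sin²(nx) dx = ∫_0^π cos²(nx) dx = π/2; for n ≠ n', ∫_0^π sin(nx)sin(n'x) dx = ∫_0^π cos(nx)cos(n'x) dx = 0; and by product-to-sum, ∫_0^π sin(nx)cos(n'x) dx = ½∫_0^π [sin((n+n')x) + sin((n−n')x)] dx, which is 0 when n+n' is even and 2n/(n²−n'²) when n+n' is odd (it need not vanish on (0, π)).
  u² squared terms: (4)²·∫cos(x)² dx = 16·π/2 = 8*π;  (1)²·∫sin(x)² dx = 1·π/2 = π/2.
  u² cross terms: 2·(4)·(1)·∫cos(x)·sin(x) dx = 8·(0) = 0.
  So ∫_0^π u² dx = 8*π + π/2 + 0 = 17*π/2.
  (u')² squared terms: (-4)²·∫sin(x)² dx = 16·π/2 = 8*π;  (1)²·∫cos(x)² dx = 1·π/2 = π/2.
  (u')² cross terms: 2·(-4)·(1)·∫sin(x)·cos(x) dx = -8·(0) = 0.
  So ∫_0^π (u')² dx = 8*π + π/2 + 0 = 17*π/2.
||u||_{H^1}^2 = (17*π/2) + (17*π/2) = 17*π.


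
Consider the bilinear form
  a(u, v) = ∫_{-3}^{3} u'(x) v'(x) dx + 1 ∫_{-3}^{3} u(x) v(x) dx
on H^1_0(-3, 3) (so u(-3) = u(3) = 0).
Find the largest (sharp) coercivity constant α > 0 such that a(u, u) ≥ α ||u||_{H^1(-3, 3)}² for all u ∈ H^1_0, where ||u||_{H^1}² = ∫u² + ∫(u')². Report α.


α = 1

Coercivity of a(·,·) on H^1_0(-3, 3) means a(u, u) ≥ α ||u||_{H^1}² for every u ∈ H^1_0.
The interval has length L = 6, and Poincaré/coercivity depend only on L. Here a(u, u) = ∫(u')² + (1)·∫u².
Here c = 1 ≥ 1, so a(u,u) = ∫(u')² + c∫u² ≥ ∫(u')² + ∫u² = ||u||_{H^1}², i.e. α = 1 works. No larger α is possible: a(u,u) ≥ α||u||_{H^1}² means (1−α)∫(u')² ≥ (α−c)∫u², and for the modes u_n = sin(nπ(x−x₀)/L) (x₀ the left endpoint) one has ∫u_n²/∫(u_n')² = (L/(nπ))² → 0, so a(u_n,u_n)/||u_n||_{H^1}² → 1. Hence the optimal constant is α = 1.
Therefore α = 1.


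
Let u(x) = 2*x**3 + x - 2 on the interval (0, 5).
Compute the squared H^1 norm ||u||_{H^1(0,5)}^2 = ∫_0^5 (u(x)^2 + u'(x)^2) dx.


||u||_{H^1}^2 = 1447100/21

The H^1 norm (squared) on an interval (0, L) is
  ||u||_{H^1}^2 = ∫_0^L u(x)^2 dx + ∫_0^L u'(x)^2 dx.
Compute u'(x) = 6*x**2 + 1.
Then u(x)^2 = 4*x**6 + 4*x**4 - 8*x**3 + x**2 - 4*x + 4 and u'(x)^2 = 36*x**4 + 12*x**2 + 1.
Integrate each monomial from 0 to 5 using ∫_0^5 c·x^n dx = c·5^(n+1)/(n+1):
  ∫_0^5 u(x)^2 dx = ∫_0^5 (4*x^6 + 4*x^4 - 8*x^3 + x^2 - 4*x + 4) dx. Term by term:
    ∫_0^5 4*x^6 dx = 312500/7;  ∫_0^5 4*x^4 dx = 2500;  ∫_0^5 -8*x^3 dx = -1250;
    ∫_0^5 x^2 dx = 125/3;  ∫_0^5 -4*x dx = -50;  ∫_0^5 4 dx = 20.
  Sum: 312500/7 + 2500 − 1250 + 125/3 − 50 + 20 = 963995/21.
  ∫_0^5 u'(x)^2 dx = ∫_0^5 (36*x^4 + 12*x^2 + 1) dx. Term by term:
    ∫_0^5 36*x^4 dx = 22500;  ∫_0^5 12*x^2 dx = 500;  ∫_0^5 1 dx = 5.
  Sum: 22500 + 500 + 5 = 23005.
Adding: ||u||_{H^1}^2 = 963995/21 + 23005 = 1447100/21.


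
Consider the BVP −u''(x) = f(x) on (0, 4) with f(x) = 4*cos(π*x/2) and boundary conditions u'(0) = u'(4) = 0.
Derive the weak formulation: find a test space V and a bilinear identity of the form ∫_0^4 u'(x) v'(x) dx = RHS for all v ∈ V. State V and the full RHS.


V = H^1(0, 4) (no boundary constraint on v; u is determined up to an additive constant); weak form: ∫_0^4 u'v' dx = ∫_0^4 (4*cos(π*x/2)) v dx for all v ∈ V.

Multiply both sides by a test function v and integrate from 0 to 4:
  ∫_0^4 −u''(x) v(x) dx = ∫_0^4 f(x) v(x) dx.
Integrate the LHS by parts once:
  ∫_0^4 −u'' v dx = −[u'(x) v(x)]_0^4 + ∫_0^4 u'(x) v'(x) dx.
Thus ∫_0^4 u'(x) v'(x) dx = ∫_0^4 f(x) v(x) dx + [u'(x) v(x)]_0^4.
Choose V so that boundary terms are either known or forced to vanish.
u has homogeneous Neumann: u'(0) = u'(4) = 0. So [u' v]_0^4 = 0·v(4) − 0·v(0) = 0 for any v; take V = H^1(0, 4).
Weak formulation: find u (satisfying any essential BC) such that ∫_0^4 u'(x) v'(x) dx = ∫_0^4 f v dx for all v ∈ V (homogeneous Neumann, so boundary terms vanish).
Substituting f(x) = 4*cos(π*x/2), the right-hand side is ∫_0^4 (4*cos(π*x/2)) v dx.
Compatibility check (pure Neumann): taking v ≡ 1 ∈ V gives 0 = ∫_0^4 f dx + (0) − (0), i.e. ∫_0^4 f dx must equal u'(0) − u'(4) = 0. Indeed ∫_0^4 (4*cos(π*x/2)) dx = 0, so the data are compatible. The solution is then unique only up to an additive constant (fix it e.g. by requiring ∫_0^4 u dx = 0).


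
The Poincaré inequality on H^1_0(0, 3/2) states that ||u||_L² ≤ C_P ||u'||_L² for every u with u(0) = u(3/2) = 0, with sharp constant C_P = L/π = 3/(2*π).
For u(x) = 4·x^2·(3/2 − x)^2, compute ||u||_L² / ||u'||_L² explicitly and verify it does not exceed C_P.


||u||_L² / ||u'||_L² = sqrt(3)/4 < C_P = 3/(2*π).

u(x) = 4·x^2·(3/2 − x)^2, so u'(x) = 2*x*(2*x - 3)*(4*x - 3).
u(x) = 4·x^2·(3/2 − x)^2 vanishes at x = 0 and x = 3/2, so u ∈ H^1_0(0, 3/2). Differentiate via the product rule and integrate the resulting polynomials term by term.
  ∫_0^3/2 u² dx = ∫_0^3/2 (16*x^8 - 96*x^7 + 216*x^6 - 216*x^5 + 81*x^4) dx. Term by term:
    ∫_0^3/2 16*x^8 dx = 2187/32;  ∫_0^3/2 -96*x^7 dx = -19683/64;  ∫_0^3/2 216*x^6 dx = 59049/112;
    ∫_0^3/2 -216*x^5 dx = -6561/16;  ∫_0^3/2 81*x^4 dx = 19683/160.
  Sum: 2187/32 − 19683/64 + 59049/112 − 6561/16 + 19683/160 = 2187/2240.
  ∫_0^3/2 (u')² dx = ∫_0^3/2 (256*x^6 - 1152*x^5 + 1872*x^4 - 1296*x^3 + 324*x^2) dx. Term by term:
    ∫_0^3/2 256*x^6 dx = 4374/7;  ∫_0^3/2 -1152*x^5 dx = -2187;  ∫_0^3/2 1872*x^4 dx = 28431/10;
    ∫_0^3/2 -1296*x^3 dx = -6561/4;  ∫_0^3/2 324*x^2 dx = 729/2.
  Sum: 4374/7 − 2187 + 28431/10 − 6561/4 + 729/2 = 729/140.
∫_0^3/2 u² dx = 2187/2240, so ||u||_L² = 27*sqrt(105)/280.
∫_0^3/2 (u')² dx = 729/140, so ||u'||_L² = 27*sqrt(35)/70.
Ratio ||u||_L² / ||u'||_L² = sqrt(3)/4.
Sharp Poincaré constant on H^1_0(0, 3/2) is C_P = L/π = 3/(2*π), achieved by sin(2*π/3·x).
A polynomial bump cannot attain the sharp Poincaré constant (only the first sine eigenfunction does), so the ratio is strictly less than C_P, consistent with ||u||_L² ≤ C_P ||u'||_L².


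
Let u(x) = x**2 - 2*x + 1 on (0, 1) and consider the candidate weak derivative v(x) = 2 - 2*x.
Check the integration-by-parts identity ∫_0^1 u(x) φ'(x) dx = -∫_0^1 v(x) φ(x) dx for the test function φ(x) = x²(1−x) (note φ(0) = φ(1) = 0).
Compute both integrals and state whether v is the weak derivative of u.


LHS = 1/15, RHS = -1/15. No, v is not the weak derivative of u.

u(x) = x**2 - 2*x + 1, classical derivative u'(x) = 2*x - 2.
φ(x) = x²(1−x), so φ'(x) = x*(2 - 3*x).
Note φ(0) = φ(1) = 0, so the boundary term u·φ vanishes.
LHS = ∫_0^1 u(x) φ'(x) dx = ∫_0^1 (-3*x^4 + 8*x^3 - 7*x^2 + 2*x) dx. Term by term:
  ∫_0^1 -3*x^4 dx = -3/5;  ∫_0^1 8*x^3 dx = 2;  ∫_0^1 -7*x^2 dx = -7/3;
  ∫_0^1 2*x dx = 1.
Sum: -3/5 + 2 − 7/3 + 1 = 1/15.
So LHS = 1/15.
∫_0^1 v(x) φ(x) dx = ∫_0^1 (2*x^4 - 4*x^3 + 2*x^2) dx. Term by term:
  ∫_0^1 2*x^4 dx = 2/5;  ∫_0^1 -4*x^3 dx = -1;  ∫_0^1 2*x^2 dx = 2/3.
Sum: 2/5 − 1 + 2/3 = 1/15.
So RHS = -∫_0^1 v(x) φ(x) dx = -1/15.
LHS − RHS = 2/15 ≠ 0, so the identity fails.
(For a valid weak derivative the identity must hold for EVERY test function, in particular this one. The failure shows v is NOT the weak derivative of u.)
Correct weak derivative would be u'(x) = 2*x - 2.


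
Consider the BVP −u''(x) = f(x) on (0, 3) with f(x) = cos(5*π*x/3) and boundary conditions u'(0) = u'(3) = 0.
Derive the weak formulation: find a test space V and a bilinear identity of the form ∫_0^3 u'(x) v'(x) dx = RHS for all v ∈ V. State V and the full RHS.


V = H^1(0, 3) (no boundary constraint on v; u is determined up to an additive constant); weak form: ∫_0^3 u'v' dx = ∫_0^3 (cos(5*π*x/3)) v dx for all v ∈ V.

Multiply both sides by a test function v and integrate from 0 to 3:
  ∫_0^3 −u''(x) v(x) dx = ∫_0^3 f(x) v(x) dx.
Integrate the LHS by parts once:
  ∫_0^3 −u'' v dx = −[u'(x) v(x)]_0^3 + ∫_0^3 u'(x) v'(x) dx.
Thus ∫_0^3 u'(x) v'(x) dx = ∫_0^3 f(x) v(x) dx + [u'(x) v(x)]_0^3.
Choose V so that boundary terms are either known or forced to vanish.
u has homogeneous Neumann: u'(0) = u'(3) = 0. So [u' v]_0^3 = 0·v(3) − 0·v(0) = 0 for any v; take V = H^1(0, 3).
Weak formulation: find u (satisfying any essential BC) such that ∫_0^3 u'(x) v'(x) dx = ∫_0^3 f v dx for all v ∈ V (homogeneous Neumann, so boundary terms vanish).
Substituting f(x) = cos(5*π*x/3), the right-hand side is ∫_0^3 (cos(5*π*x/3)) v dx.
Compatibility check (pure Neumann): taking v ≡ 1 ∈ V gives 0 = ∫_0^3 f dx + (0) − (0), i.e. ∫_0^3 f dx must equal u'(0) − u'(3) = 0. Indeed ∫_0^3 (cos(5*π*x/3)) dx = 0, so the data are compatible. The solution is then unique only up to an additive constant (fix it e.g. by requiring ∫_0^3 u dx = 0).


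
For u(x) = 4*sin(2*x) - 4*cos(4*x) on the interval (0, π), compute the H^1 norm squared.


||u||_{H^1(0,π)}^2 = 176*π

u'(x) = 16*sin(4*x) + 8*cos(2*x).
Expand u² and (u')² and integrate term by term on (0, π), using: for integers n ≥ 1, ∫_0^π sin²(nx) dx = ∫_0^π cos²(nx) dx = π/2; for n ≠ n', ∫_0^π sin(nx)sin(n'x) dx = ∫_0^π cos(nx)cos(n'x) dx = 0; and by product-to-sum, ∫_0^π sin(nx)cos(n'x) dx = ½∫_0^π [sin((n+n')x) + sin((n−n')x)] dx, which is 0 when n+n' is even and 2n/(n²−n'²) when n+n' is odd (it need not vanish on (0, π)).
  u² squared terms: (-4)²·∫cos(4x)² dx = 16·π/2 = 8*π;  (4)²·∫sin(2x)² dx = 16·π/2 = 8*π.
  u² cross terms: 2·(-4)·(4)·∫cos(4x)·sin(2x) dx = -32·(0) = 0.
  So ∫_0^π u² dx = 8*π + 8*π + 0 = 16*π.
  (u')² squared terms: (8)²·∫cos(2x)² dx = 64·π/2 = 32*π;  (16)²·∫sin(4x)² dx = 256·π/2 = 128*π.
  (u')² cross terms: 2·(8)·(16)·∫cos(2x)·sin(4x) dx = 256·(0) = 0.
  So ∫_0^π (u')² dx = 32*π + 128*π + 0 = 160*π.
||u||_{H^1}^2 = (16*π) + (160*π) = 176*π.


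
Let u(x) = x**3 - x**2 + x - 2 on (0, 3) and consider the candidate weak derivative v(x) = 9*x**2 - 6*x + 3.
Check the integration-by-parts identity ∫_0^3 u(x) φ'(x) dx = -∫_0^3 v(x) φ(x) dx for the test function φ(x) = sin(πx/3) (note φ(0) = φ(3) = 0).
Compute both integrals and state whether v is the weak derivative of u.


LHS = -69/π + 324/π^3, RHS = -207/π + 972/π^3. No, v is not the weak derivative of u.

u(x) = x**3 - x**2 + x - 2, classical derivative u'(x) = 3*x**2 - 2*x + 1.
φ(x) = sin(πx/3), so φ'(x) = π*cos(π*x/3)/3.
Note φ(0) = φ(3) = 0, so the boundary term u·φ vanishes.
LHS = ∫_0^3 u(x) φ'(x) dx = ∫_0^3 (π*x^3*cos(π*x/3)/3 - π*x^2*cos(π*x/3)/3 + π*x*cos(π*x/3)/3 - 2*π*cos(π*x/3)/3) dx. Term by term:
  ∫_0^3 -2*π*cos(π*x/3)/3 dx = 0;  ∫_0^3 -π*x^2*cos(π*x/3)/3 dx = 18/π;  ∫_0^3 π*x*cos(π*x/3)/3 dx = -6/π;
  ∫_0^3 π*x^3*cos(π*x/3)/3 dx = -81/π + 324/π^3.
Sum: 0 + 18/π − 6/π + -81/π + 324/π^3 = -69/π + 324/π^3.
So LHS = -69/π + 324/π^3.
∫_0^3 v(x) φ(x) dx = ∫_0^3 (9*x^2*sin(π*x/3) - 6*x*sin(π*x/3) + 3*sin(π*x/3)) dx. Term by term:
  ∫_0^3 3*sin(π*x/3) dx = 18/π;  ∫_0^3 -6*x*sin(π*x/3) dx = -54/π;  ∫_0^3 9*x^2*sin(π*x/3) dx = -972/π^3 + 243/π.
Sum: 18/π − 54/π + -972/π^3 + 243/π = -972/π^3 + 207/π.
So RHS = -∫_0^3 v(x) φ(x) dx = -207/π + 972/π^3.
LHS − RHS = -648/π^3 + 138/π ≠ 0, so the identity fails.
(For a valid weak derivative the identity must hold for EVERY test function, in particular this one. The failure shows v is NOT the weak derivative of u.)
Correct weak derivative would be u'(x) = 3*x**2 - 2*x + 1.


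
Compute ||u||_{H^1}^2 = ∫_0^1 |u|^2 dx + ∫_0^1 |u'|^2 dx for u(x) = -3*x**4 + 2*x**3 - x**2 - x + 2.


||u||_{H^1}^2 = 232/15

The H^1 norm (squared) on an interval (0, L) is
  ||u||_{H^1}^2 = ∫_0^L u(x)^2 dx + ∫_0^L u'(x)^2 dx.
Compute u'(x) = -12*x**3 + 6*x**2 - 2*x - 1.
Then u(x)^2 = 9*x**8 - 12*x**7 + 10*x**6 + 2*x**5 - 15*x**4 + 10*x**3 - 3*x**2 - 4*x + 4 and u'(x)^2 = 144*x**6 - 144*x**5 + 84*x**4 - 8*x**2 + 4*x + 1.
Integrate each monomial from 0 to 1 using ∫_0^1 c·x^n dx = c·1^(n+1)/(n+1):
  ∫_0^1 u(x)^2 dx = ∫_0^1 (9*x^8 - 12*x^7 + 10*x^6 + 2*x^5 - 15*x^4 + 10*x^3 - 3*x^2 - 4*x + 4) dx. Term by term:
    ∫_0^1 9*x^8 dx = 1;  ∫_0^1 -12*x^7 dx = -3/2;  ∫_0^1 10*x^6 dx = 10/7;
    ∫_0^1 2*x^5 dx = 1/3;  ∫_0^1 -15*x^4 dx = -3;  ∫_0^1 10*x^3 dx = 5/2;
    ∫_0^1 -3*x^2 dx = -1;  ∫_0^1 -4*x dx = -2;  ∫_0^1 4 dx = 4.
  Sum: 1 − 3/2 + 10/7 + 1/3 − 3 + 5/2 − 1 − 2 + 4 = 37/21.
  ∫_0^1 u'(x)^2 dx = ∫_0^1 (144*x^6 - 144*x^5 + 84*x^4 - 8*x^2 + 4*x + 1) dx. Term by term:
    ∫_0^1 144*x^6 dx = 144/7;  ∫_0^1 -144*x^5 dx = -24;  ∫_0^1 84*x^4 dx = 84/5;
    ∫_0^1 -8*x^2 dx = -8/3;  ∫_0^1 4*x dx = 2;  ∫_0^1 1 dx = 1.
  Sum: 144/7 − 24 + 84/5 − 8/3 + 2 + 1 = 1439/105.
Adding: ||u||_{H^1}^2 = 37/21 + 1439/105 = 232/15.


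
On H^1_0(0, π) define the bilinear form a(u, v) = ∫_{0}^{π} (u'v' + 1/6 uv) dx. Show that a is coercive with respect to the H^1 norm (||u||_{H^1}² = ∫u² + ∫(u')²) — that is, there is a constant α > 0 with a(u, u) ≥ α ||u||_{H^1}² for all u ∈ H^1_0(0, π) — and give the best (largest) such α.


α = 7/12

Coercivity of a(·,·) on H^1_0(0, π) means a(u, u) ≥ α ||u||_{H^1}² for every u ∈ H^1_0.
The interval has length L = π, and Poincaré/coercivity depend only on L. Here a(u, u) = ∫(u')² + (1/6)·∫u².
Here 0 < c = 1/6 < 1. The condition a(u,u) ≥ α||u||_{H^1}² reads (1−α)∫(u')² ≥ (α−c)∫u². Any admissible α is ≤ 1 (rapidly oscillating u have ∫u²/∫(u')² → 0), and α = 1 would force 0 ≥ (1−c)∫u², impossible since c < 1; so 1−α > 0. By the sharp Poincaré inequality on H^1_0 of an interval of length L, ∫(u')² ≥ (π/L)²∫u² with equality for the first sine mode sin(π(x−x₀)/L) (x₀ the left endpoint), so the inequality holds for all u iff (1−α)(π/L)² ≥ α − c, i.e. α ≤ ((π/L)² + c)/((π/L)² + 1) = (1 + c(L/π)²)/(1 + (L/π)²). With (π/L)² = 1 and c = 1/6, the largest admissible constant is α = ((π/L)² + c)/((π/L)² + 1).
Simplifying, α = 7/12.


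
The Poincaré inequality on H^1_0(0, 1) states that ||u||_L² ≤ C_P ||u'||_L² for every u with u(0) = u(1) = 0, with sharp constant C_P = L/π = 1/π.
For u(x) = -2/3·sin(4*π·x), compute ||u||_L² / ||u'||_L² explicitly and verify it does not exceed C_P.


||u||_L² / ||u'||_L² = 1/(4*π) < C_P = 1/π.

u(x) = -2/3·sin(4*π·x), so u'(x) = -8*π*cos(4*π*x)/3.
Writing u(x) = A·sin(kπx/L) with A = -2/3 and k = 4, use ∫_0^L sin²(kπx/L) dx = L/2 and ∫_0^L cos²(kπx/L) dx = L/2.
u² = 4/9·sin²(4*π·x) and (u')² = 64*π^2/9·cos²(4*π·x), and each of sin², cos² integrates to L/2 = 1/2 over (0, 1).
∫_0^1 u² dx = 2/9, so ||u||_L² = sqrt(2)/3.
∫_0^1 (u')² dx = 32*π^2/9, so ||u'||_L² = 4*sqrt(2)*π/3.
Ratio ||u||_L² / ||u'||_L² = 1/(4*π).
Sharp Poincaré constant on H^1_0(0, 1) is C_P = L/π = 1/π, achieved by sin(π·x).
This is the k = 4 harmonic; the ratio L/(kπ) is strictly less than C_P = L/π, consistent with the sharp inequality ||u||_L² ≤ C_P ||u'||_L².


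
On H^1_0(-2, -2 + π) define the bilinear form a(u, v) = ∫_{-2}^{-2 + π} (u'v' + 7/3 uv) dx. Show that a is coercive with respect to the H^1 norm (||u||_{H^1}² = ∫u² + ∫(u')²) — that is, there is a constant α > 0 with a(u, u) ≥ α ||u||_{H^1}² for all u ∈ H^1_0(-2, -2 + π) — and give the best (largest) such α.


α = 1

Coercivity of a(·,·) on H^1_0(-2, -2 + π) means a(u, u) ≥ α ||u||_{H^1}² for every u ∈ H^1_0.
The interval has length L = π, and Poincaré/coercivity depend only on L. Here a(u, u) = ∫(u')² + (7/3)·∫u².
Here c = 7/3 ≥ 1, so a(u,u) = ∫(u')² + c∫u² ≥ ∫(u')² + ∫u² = ||u||_{H^1}², i.e. α = 1 works. No larger α is possible: a(u,u) ≥ α||u||_{H^1}² means (1−α)∫(u')² ≥ (α−c)∫u², and for the modes u_n = sin(nπ(x−x₀)/L) (x₀ the left endpoint) one has ∫u_n²/∫(u_n')² = (L/(nπ))² → 0, so a(u_n,u_n)/||u_n||_{H^1}² → 1. Hence the optimal constant is α = 1.
Therefore α = 1.


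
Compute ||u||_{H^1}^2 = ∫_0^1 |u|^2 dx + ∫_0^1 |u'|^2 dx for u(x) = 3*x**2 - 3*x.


||u||_{H^1}^2 = 33/10

The H^1 norm (squared) on an interval (0, L) is
  ||u||_{H^1}^2 = ∫_0^L u(x)^2 dx + ∫_0^L u'(x)^2 dx.
Compute u'(x) = 6*x - 3.
Then u(x)^2 = 9*x**4 - 18*x**3 + 9*x**2 and u'(x)^2 = 36*x**2 - 36*x + 9.
Integrate each monomial from 0 to 1 using ∫_0^1 c·x^n dx = c·1^(n+1)/(n+1):
  ∫_0^1 u(x)^2 dx = ∫_0^1 (9*x^4 - 18*x^3 + 9*x^2) dx. Term by term:
    ∫_0^1 9*x^4 dx = 9/5;  ∫_0^1 -18*x^3 dx = -9/2;  ∫_0^1 9*x^2 dx = 3.
  Sum: 9/5 − 9/2 + 3 = 3/10.
  ∫_0^1 u'(x)^2 dx = ∫_0^1 (36*x^2 - 36*x + 9) dx. Term by term:
    ∫_0^1 36*x^2 dx = 12;  ∫_0^1 -36*x dx = -18;  ∫_0^1 9 dx = 9.
  Sum: 12 − 18 + 9 = 3.
Adding: ||u||_{H^1}^2 = 3/10 + 3 = 33/10.


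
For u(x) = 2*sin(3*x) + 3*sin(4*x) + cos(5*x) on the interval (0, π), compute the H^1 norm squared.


||u||_{H^1(0,π)}^2 = -416/3 + 219*π/2

u'(x) = -5*sin(5*x) + 6*cos(3*x) + 12*cos(4*x).
Expand u² and (u')² and integrate term by term on (0, π), using: for integers n ≥ 1, ∫_0^π sin²(nx) dx = ∫_0^π cos²(nx) dx = π/2; for n ≠ n', ∫_0^π sin(nx)sin(n'x) dx = ∫_0^π cos(nx)cos(n'x) dx = 0; and by product-to-sum, ∫_0^π sin(nx)cos(n'x) dx = ½∫_0^π [sin((n+n')x) + sin((n−n')x)] dx, which is 0 when n+n' is even and 2n/(n²−n'²) when n+n' is odd (it need not vanish on (0, π)).
  u² squared terms: (2)²·∫sin(3x)² dx = 4·π/2 = 2*π;  (3)²·∫sin(4x)² dx = 9·π/2 = 9*π/2;  (1)²·∫cos(5x)² dx = 1·π/2 = π/2.
  u² cross terms: 2·(2)·(3)·∫sin(3x)·sin(4x) dx = 12·(0) = 0;  2·(2)·(1)·∫sin(3x)·cos(5x) dx = 4·(0) = 0;  2·(3)·(1)·∫sin(4x)·cos(5x) dx = 6·(-8/9) = -16/3.
  So ∫_0^π u² dx = 2*π + 9*π/2 + π/2 + 0 + 0 − 16/3 = -16/3 + 7*π.
  (u')² squared terms: (-5)²·∫sin(5x)² dx = 25·π/2 = 25*π/2;  (6)²·∫cos(3x)² dx = 36·π/2 = 18*π;  (12)²·∫cos(4x)² dx = 144·π/2 = 72*π.
  (u')² cross terms: 2·(-5)·(6)·∫sin(5x)·cos(3x) dx = -60·(0) = 0;  2·(-5)·(12)·∫sin(5x)·cos(4x) dx = -120·(10/9) = -400/3;  2·(6)·(12)·∫cos(3x)·cos(4x) dx = 144·(0) = 0.
  So ∫_0^π (u')² dx = 25*π/2 + 18*π + 72*π + 0 − 400/3 + 0 = -400/3 + 205*π/2.
||u||_{H^1}^2 = (-16/3 + 7*π) + (-400/3 + 205*π/2) = -416/3 + 219*π/2.


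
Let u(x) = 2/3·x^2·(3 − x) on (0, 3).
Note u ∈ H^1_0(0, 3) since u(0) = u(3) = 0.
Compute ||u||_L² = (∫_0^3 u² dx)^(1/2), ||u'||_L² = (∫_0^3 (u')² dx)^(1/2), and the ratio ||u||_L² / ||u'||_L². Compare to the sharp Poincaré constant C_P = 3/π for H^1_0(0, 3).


||u||_L² / ||u'||_L² = 3*sqrt(14)/14 < C_P = 3/π.

u(x) = 2/3·x^2·(3 − x), so u'(x) = 2*x*(2 - x).
u(x) = 2/3·x^2·(3 − x) vanishes at x = 0 and x = 3, so u ∈ H^1_0(0, 3). Differentiate via the product rule and integrate the resulting polynomials term by term.
  ∫_0^3 u² dx = ∫_0^3 (4*x^6/9 - 8*x^5/3 + 4*x^4) dx. Term by term:
    ∫_0^3 4*x^6/9 dx = 972/7;  ∫_0^3 -8*x^5/3 dx = -324;  ∫_0^3 4*x^4 dx = 972/5.
  Sum: 972/7 − 324 + 972/5 = 324/35.
  ∫_0^3 (u')² dx = ∫_0^3 (4*x^4 - 16*x^3 + 16*x^2) dx. Term by term:
    ∫_0^3 4*x^4 dx = 972/5;  ∫_0^3 -16*x^3 dx = -324;  ∫_0^3 16*x^2 dx = 144.
  Sum: 972/5 − 324 + 144 = 72/5.
∫_0^3 u² dx = 324/35, so ||u||_L² = 18*sqrt(35)/35.
∫_0^3 (u')² dx = 72/5, so ||u'||_L² = 6*sqrt(10)/5.
Ratio ||u||_L² / ||u'||_L² = 3*sqrt(14)/14.
Sharp Poincaré constant on H^1_0(0, 3) is C_P = L/π = 3/π, achieved by sin(π/3·x).
A polynomial bump cannot attain the sharp Poincaré constant (only the first sine eigenfunction does), so the ratio is strictly less than C_P, consistent with ||u||_L² ≤ C_P ||u'||_L².


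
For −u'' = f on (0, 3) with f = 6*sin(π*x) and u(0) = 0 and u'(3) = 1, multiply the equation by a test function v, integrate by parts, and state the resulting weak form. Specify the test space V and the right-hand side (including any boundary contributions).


V = {v ∈ H^1(0, 3) : v(0) = 0} (test functions vanish at x = 0 where u is specified); weak form: ∫_0^3 u'v' dx = ∫_0^3 (6*sin(π*x)) v dx + v(3) for all v ∈ V.

Multiply both sides by a test function v and integrate from 0 to 3:
  ∫_0^3 −u''(x) v(x) dx = ∫_0^3 f(x) v(x) dx.
Integrate the LHS by parts once:
  ∫_0^3 −u'' v dx = −[u'(x) v(x)]_0^3 + ∫_0^3 u'(x) v'(x) dx.
Thus ∫_0^3 u'(x) v'(x) dx = ∫_0^3 f(x) v(x) dx + [u'(x) v(x)]_0^3.
Choose V so that boundary terms are either known or forced to vanish.
Mixed BC: u(0) = 0 (Dirichlet) and u'(3) = 1 (Neumann). Define V = {v ∈ H^1(0, 3) : v(0) = 0}. Then [u' v]_0^3 = u'(3)·v(3) − u'(0)·0 = v(3).
Weak formulation: find u (satisfying any essential BC) such that ∫_0^3 u'(x) v'(x) dx = ∫_0^3 f v dx + v(3) for all v ∈ V (Dirichlet at 0 absorbed into V; Neumann datum at x = 3 contributes the boundary term).
Substituting f(x) = 6*sin(π*x), the right-hand side is ∫_0^3 (6*sin(π*x)) v dx + v(3).


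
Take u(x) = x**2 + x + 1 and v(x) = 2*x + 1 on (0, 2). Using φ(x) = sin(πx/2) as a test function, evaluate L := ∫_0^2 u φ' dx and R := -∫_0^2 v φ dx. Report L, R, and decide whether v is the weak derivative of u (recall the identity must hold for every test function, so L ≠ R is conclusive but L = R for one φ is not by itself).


LHS = -12/π, RHS = -12/π. Yes, v = u' weakly.

u(x) = x**2 + x + 1, classical derivative u'(x) = 2*x + 1.
φ(x) = sin(πx/2), so φ'(x) = π*cos(π*x/2)/2.
Note φ(0) = φ(2) = 0, so the boundary term u·φ vanishes.
LHS = ∫_0^2 u(x) φ'(x) dx = ∫_0^2 (π*x^2*cos(π*x/2)/2 + π*x*cos(π*x/2)/2 + π*cos(π*x/2)/2) dx. Term by term:
  ∫_0^2 π*cos(π*x/2)/2 dx = 0;  ∫_0^2 π*x*cos(π*x/2)/2 dx = -4/π;  ∫_0^2 π*x^2*cos(π*x/2)/2 dx = -8/π.
Sum: 0 − 4/π − 8/π = -12/π.
So LHS = -12/π.
∫_0^2 v(x) φ(x) dx = ∫_0^2 (2*x*sin(π*x/2) + sin(π*x/2)) dx. Term by term:
  ∫_0^2 2*x*sin(π*x/2) dx = 8/π;  ∫_0^2 sin(π*x/2) dx = 4/π.
Sum: 8/π + 4/π = 12/π.
So RHS = -∫_0^2 v(x) φ(x) dx = -12/π.
LHS = RHS, so the identity holds for this test φ.
Moreover u is smooth here and v(x) = u'(x) = 2*x + 1 pointwise, so the identity holds for every test function. Hence v is the weak derivative of u.


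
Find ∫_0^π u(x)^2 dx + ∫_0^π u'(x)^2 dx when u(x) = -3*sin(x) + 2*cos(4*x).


||u||_{H^1(0,π)}^2 = 136/5 + 43*π

u'(x) = -8*sin(4*x) - 3*cos(x).
Expand u² and (u')² and integrate term by term on (0, π), using: for integers n ≥ 1, ∫_0^π sin²(nx) dx = ∫_0^π cos²(nx) dx = π/2; for n ≠ n', ∫_0^π sin(nx)sin(n'x) dx = ∫_0^π cos(nx)cos(n'x) dx = 0; and by product-to-sum, ∫_0^π sin(nx)cos(n'x) dx = ½∫_0^π [sin((n+n')x) + sin((n−n')x)] dx, which is 0 when n+n' is even and 2n/(n²−n'²) when n+n' is odd (it need not vanish on (0, π)).
  u² squared terms: (-3)²·∫sin(x)² dx = 9·π/2 = 9*π/2;  (2)²·∫cos(4x)² dx = 4·π/2 = 2*π.
  u² cross terms: 2·(-3)·(2)·∫sin(x)·cos(4x) dx = -12·(-2/15) = 8/5.
  So ∫_0^π u² dx = 9*π/2 + 2*π + 8/5 = 8/5 + 13*π/2.
  (u')² squared terms: (-8)²·∫sin(4x)² dx = 64·π/2 = 32*π;  (-3)²·∫cos(x)² dx = 9·π/2 = 9*π/2.
  (u')² cross terms: 2·(-8)·(-3)·∫sin(4x)·cos(x) dx = 48·(8/15) = 128/5.
  So ∫_0^π (u')² dx = 32*π + 9*π/2 + 128/5 = 128/5 + 73*π/2.
||u||_{H^1}^2 = (8/5 + 13*π/2) + (128/5 + 73*π/2) = 136/5 + 43*π.


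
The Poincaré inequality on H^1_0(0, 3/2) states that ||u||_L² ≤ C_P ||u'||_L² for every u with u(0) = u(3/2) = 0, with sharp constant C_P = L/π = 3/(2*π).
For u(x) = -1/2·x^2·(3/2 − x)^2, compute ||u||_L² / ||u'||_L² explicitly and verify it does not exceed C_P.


||u||_L² / ||u'||_L² = sqrt(3)/4 < C_P = 3/(2*π).

u(x) = -1/2·x^2·(3/2 − x)^2, so u'(x) = x*(-8*x^2 + 18*x - 9)/4.
u(x) = -1/2·x^2·(3/2 − x)^2 vanishes at x = 0 and x = 3/2, so u ∈ H^1_0(0, 3/2). Differentiate via the product rule and integrate the resulting polynomials term by term.
  ∫_0^3/2 u² dx = ∫_0^3/2 (x^8/4 - 3*x^7/2 + 27*x^6/8 - 27*x^5/8 + 81*x^4/64) dx. Term by term:
    ∫_0^3/2 x^8/4 dx = 2187/2048;  ∫_0^3/2 -3*x^7/2 dx = -19683/4096;  ∫_0^3/2 27*x^6/8 dx = 59049/7168;
    ∫_0^3/2 -27*x^5/8 dx = -6561/1024;  ∫_0^3/2 81*x^4/64 dx = 19683/10240.
  Sum: 2187/2048 − 19683/4096 + 59049/7168 − 6561/1024 + 19683/10240 = 2187/143360.
  ∫_0^3/2 (u')² dx = ∫_0^3/2 (4*x^6 - 18*x^5 + 117*x^4/4 - 81*x^3/4 + 81*x^2/16) dx. Term by term:
    ∫_0^3/2 4*x^6 dx = 2187/224;  ∫_0^3/2 -18*x^5 dx = -2187/64;  ∫_0^3/2 117*x^4/4 dx = 28431/640;
    ∫_0^3/2 -81*x^3/4 dx = -6561/256;  ∫_0^3/2 81*x^2/16 dx = 729/128.
  Sum: 2187/224 − 2187/64 + 28431/640 − 6561/256 + 729/128 = 729/8960.
∫_0^3/2 u² dx = 2187/143360, so ||u||_L² = 27*sqrt(105)/2240.
∫_0^3/2 (u')² dx = 729/8960, so ||u'||_L² = 27*sqrt(35)/560.
Ratio ||u||_L² / ||u'||_L² = sqrt(3)/4.
Sharp Poincaré constant on H^1_0(0, 3/2) is C_P = L/π = 3/(2*π), achieved by sin(2*π/3·x).
A polynomial bump cannot attain the sharp Poincaré constant (only the first sine eigenfunction does), so the ratio is strictly less than C_P, consistent with ||u||_L² ≤ C_P ||u'||_L².
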